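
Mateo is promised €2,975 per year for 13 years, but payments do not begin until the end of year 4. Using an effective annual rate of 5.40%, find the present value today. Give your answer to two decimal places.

€23,302.38

PV at t=3 (ordinary 13-year annuity): 2975 × a(13|0.054) = 2975 × 9.171388 = 27,284.8798
Discount back 3 years: 27,284.8798 × (1+0.054)^(−3) = 27,284.8798 × 0.854040 = 23,302.3764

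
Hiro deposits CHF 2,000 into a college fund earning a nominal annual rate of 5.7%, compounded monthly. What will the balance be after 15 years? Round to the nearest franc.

CHF 4,693

Periodic rate i = 0.057/12 = 0.00475; n = 15 × 12 = 180 periods.
FV = PV·(1+i)^n = 2,000 × 2.346620 = 4,693.2390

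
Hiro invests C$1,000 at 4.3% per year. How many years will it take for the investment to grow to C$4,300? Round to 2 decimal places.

34.65 years

(1+i)^n = 4300/1000 = 4.30000, so n = ln 4.30000 / ln 1.043 = 34.6455 years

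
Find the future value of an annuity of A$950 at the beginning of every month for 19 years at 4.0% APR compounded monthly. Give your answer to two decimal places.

i = 0.04/12 = 0.00333333 per month; n = 19·12 = 228.
Accumulation factor s(228|0.00333333) × (1+i) = 341.808210; FV = 950 × 341.808210 = 324,717.7994
(annuity-due: payments at period start, so ×(1+i).)

A$324,717.80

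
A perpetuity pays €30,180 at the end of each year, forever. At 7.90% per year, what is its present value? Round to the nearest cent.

€382,025.32

PV = PMT / i = 30180 / 0.079 = 382,025.3165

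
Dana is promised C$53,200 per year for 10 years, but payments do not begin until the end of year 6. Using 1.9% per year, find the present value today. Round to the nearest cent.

C$437,237.25

PV at t=5 (ordinary 10-year annuity): 53200 × a(10|0.019) = 53200 × 9.029765 = 480,383.4896
PV₀ = 480,383.4896 / (1+0.019)^5 = 480,383.4896 / 1.098679 = 437,237.2484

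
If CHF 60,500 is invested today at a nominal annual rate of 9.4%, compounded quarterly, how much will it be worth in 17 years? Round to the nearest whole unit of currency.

Periodic rate i = 0.094/4 = 0.0235; n = 17 × 4 = 68 periods.
FV = 60,500 × (1 + 0.0235)^68 = 293,581.6930

CHF 293,582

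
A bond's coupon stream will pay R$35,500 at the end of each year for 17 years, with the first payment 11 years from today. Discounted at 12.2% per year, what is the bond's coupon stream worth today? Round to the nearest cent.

R$79,028.70

Value one period before first payment (t=10): 35500 × [1 − (1+0.122)^(−17)] / 0.122 = 35500 × 7.038580 = 249,869.5854
PV₀ = 249,869.5854 / (1+0.122)^10 = 249,869.5854 / 3.161758 = 79,028.6980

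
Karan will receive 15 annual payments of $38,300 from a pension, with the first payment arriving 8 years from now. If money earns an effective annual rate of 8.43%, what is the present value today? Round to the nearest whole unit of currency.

$181,251

PV at t=7 (ordinary 15-year annuity): 38300 × a(15|0.0843) = 38300 × 8.339251 = 319,393.3083
PV₀ = 319,393.3083 / (1+0.0843)^7 = 319,393.3083 / 1.762164 = 181,250.6649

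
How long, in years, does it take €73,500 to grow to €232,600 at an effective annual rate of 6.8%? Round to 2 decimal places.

17.51 years

(1+i)^n = 232600/73500 = 3.16463, so n = ln 3.16463 / ln 1.068 = 17.5114 years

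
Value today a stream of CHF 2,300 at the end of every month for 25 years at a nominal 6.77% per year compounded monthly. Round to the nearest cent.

CHF 332,285.92

With 12 periods per year: i = 0.00564167, n = 300.
Annuity factor a(300|0.00564167) = 144.472141; PV = 2300 × 144.472141 = 332,285.9234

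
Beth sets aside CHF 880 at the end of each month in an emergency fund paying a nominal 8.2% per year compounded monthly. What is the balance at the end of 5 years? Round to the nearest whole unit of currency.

With 12 periods per year: i = 0.00683333, n = 60.
FV = PMT · [(1+i)^n − 1] / i = 880 · 73.861173 = 64,997.8323

CHF 64,998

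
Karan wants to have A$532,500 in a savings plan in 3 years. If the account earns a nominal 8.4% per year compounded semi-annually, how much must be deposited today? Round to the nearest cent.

A$416,019.13

i = 0.084/2 = 0.042 per half-year; n = 3·2 = 6.
PV = FV·(1+i)^(−n) = 532,500 × 0.781257 = 416,019.1270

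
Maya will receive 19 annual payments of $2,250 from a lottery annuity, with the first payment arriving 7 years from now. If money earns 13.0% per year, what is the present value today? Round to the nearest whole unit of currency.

$7,498

Value one period before first payment (t=6): 2250 × [1 − (1+0.13)^(−19)] / 0.13 = 2250 × 6.937969 = 15,610.4309
Discount back 6 years: 15,610.4309 × (1+0.13)^(−6) = 15,610.4309 × 0.480319 = 7,497.9792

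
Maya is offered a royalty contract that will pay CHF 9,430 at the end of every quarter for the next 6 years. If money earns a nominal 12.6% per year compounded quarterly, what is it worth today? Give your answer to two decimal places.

CHF 157,151.99

With 4 periods per year: i = 0.0315, n = 24.
PV = PMT · [1 − (1+i)^(−n)] / i = 9430 · 16.665111 = 157,151.9924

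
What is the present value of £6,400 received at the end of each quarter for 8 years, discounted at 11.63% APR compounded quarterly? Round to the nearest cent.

With 4 periods per year: i = 0.029075, n = 32.
PV = PMT · [1 − (1+i)^(−n)] / i = 6400 · 20.647839 = 132,146.1708

£132,146.17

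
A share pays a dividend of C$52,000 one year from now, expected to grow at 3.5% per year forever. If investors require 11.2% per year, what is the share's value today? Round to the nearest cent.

PV = PMT / (i − g) = 52000 / (0.112 − 0.035) = 52000 / 0.077000 = 675,324.6753

C$675,324.68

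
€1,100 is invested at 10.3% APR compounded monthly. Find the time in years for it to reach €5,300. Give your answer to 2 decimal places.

Periodic rate i = 0.103/12 = 0.00858333.
n = ln(5300/1100) / ln(1+0.00858333) = ln(4.81818) / 0.008547 = 183.9769 months
= 183.9769/12 years

15.33 years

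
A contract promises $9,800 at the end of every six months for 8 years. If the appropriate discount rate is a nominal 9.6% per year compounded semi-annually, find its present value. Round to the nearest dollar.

i = 0.096/2 = 0.048 per half-year; n = 8·2 = 16.
PV = 9800 × [1 − (1+0.048)^(−16)] / 0.048 = 9800 × 10.993715 = 107,738.4098

$107,738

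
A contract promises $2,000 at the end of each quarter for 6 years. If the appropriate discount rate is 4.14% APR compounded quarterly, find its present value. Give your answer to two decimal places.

With 4 periods per year: i = 0.01035, n = 24.
PV = 2000 × [1 − (1+0.01035)^(−24)] / 0.01035 = 2000 × 21.155134 = 42,310.2686

$42,310.27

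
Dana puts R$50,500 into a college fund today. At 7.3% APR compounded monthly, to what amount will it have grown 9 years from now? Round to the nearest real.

R$97,221

With 12 periods per year: i = 0.00608333, n = 108.
FV = 50,500 × (1 + 0.00608333)^108 = 97,220.6395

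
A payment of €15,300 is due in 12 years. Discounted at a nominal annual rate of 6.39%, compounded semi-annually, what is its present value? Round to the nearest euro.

Periodic rate i = 0.0639/2 = 0.03195; n = 12 × 2 = 24 periods.
PV = FV·(1+i)^(−n) = 15,300 × 0.470102 = 7,192.5634

€7,193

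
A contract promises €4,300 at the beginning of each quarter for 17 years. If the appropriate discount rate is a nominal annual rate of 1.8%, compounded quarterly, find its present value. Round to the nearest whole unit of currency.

€252,545

With 4 periods per year: i = 0.0045, n = 68.
PV = 4300 × [1 − (1+0.0045)^(−68)] / 0.0045 × (1+i) = 4300 × 58.731490 = 252,545.4074
(annuity-due: payments at period start, so ×(1+i).)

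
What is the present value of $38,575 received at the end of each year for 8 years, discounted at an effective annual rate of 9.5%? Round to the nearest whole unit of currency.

$209,595

PV = PMT · [1 − (1+i)^(−n)] / i = 38575 · 5.433436 = 209,594.7865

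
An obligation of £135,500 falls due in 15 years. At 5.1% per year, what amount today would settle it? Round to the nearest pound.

PV = FV·(1+i)^(−n) = 135,500 × 0.474197 = 64,253.7612

£64,254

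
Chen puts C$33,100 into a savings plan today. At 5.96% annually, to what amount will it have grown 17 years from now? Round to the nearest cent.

33,100 × (1+0.0596)^17 = 33,100 × 2.675550 = 88,560.7197

C$88,560.72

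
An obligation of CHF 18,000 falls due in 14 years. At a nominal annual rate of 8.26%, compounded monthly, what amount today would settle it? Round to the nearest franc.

CHF 5,686

Periodic rate i = 0.0826/12 = 0.00688333; n = 14 × 12 = 168 periods.
PV = FV·(1+i)^(−n) = 18,000 × 0.315866 = 5,685.5822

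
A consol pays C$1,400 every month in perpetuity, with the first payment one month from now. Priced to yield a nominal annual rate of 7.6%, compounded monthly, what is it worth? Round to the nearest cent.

Periodic rate i = 0.076/12 = 0.00633333.
PV = PMT / i = 1400 / 0.00633333 = 221,052.6316

C$221,052.63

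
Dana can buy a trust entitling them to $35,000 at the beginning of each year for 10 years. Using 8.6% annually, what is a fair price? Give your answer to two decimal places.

$248,289.43

Annuity factor a(10|0.086) × (1+i) = 7.093984; PV = 35000 × 7.093984 = 248,289.4350
Payments are at the start of each period, so multiply by (1+i).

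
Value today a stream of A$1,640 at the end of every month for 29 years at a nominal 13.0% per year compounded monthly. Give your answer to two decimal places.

A$147,823.41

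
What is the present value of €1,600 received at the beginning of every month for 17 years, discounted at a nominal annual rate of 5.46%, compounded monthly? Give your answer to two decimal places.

€213,327.54

With 12 periods per year: i = 0.00455, n = 204.
PV = 1600 × [1 − (1+0.00455)^(−204)] / 0.00455 × (1+i) = 1600 × 133.329713 = 213,327.5407
(annuity-due: payments at period start, so ×(1+i).)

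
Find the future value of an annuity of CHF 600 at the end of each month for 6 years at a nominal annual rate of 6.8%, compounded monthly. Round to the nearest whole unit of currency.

CHF 53,161

With 12 periods per year: i = 0.00566667, n = 72.
FV = 600 × [(1+0.00566667)^72 − 1] / 0.00566667 = 600 × 88.601699 = 53,161.0196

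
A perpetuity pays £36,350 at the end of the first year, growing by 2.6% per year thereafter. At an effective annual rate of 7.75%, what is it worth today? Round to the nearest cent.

£705,825.24

PV = D₁/(r − g) = 36350/(0.0775 − 0.026) = 705,825.2427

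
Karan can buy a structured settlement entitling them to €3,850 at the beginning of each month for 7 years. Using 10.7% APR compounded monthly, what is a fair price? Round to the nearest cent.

€228,959.91

With 12 periods per year: i = 0.00891667, n = 84.
Annuity factor a(84|0.00891667) × (1+i) = 59.470106; PV = 3850 × 59.470106 = 228,959.9076
(Beginning-of-period payments → annuity-due factor ×(1+i).)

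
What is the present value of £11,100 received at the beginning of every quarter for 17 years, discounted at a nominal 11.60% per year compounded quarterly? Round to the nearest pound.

With 4 periods per year: i = 0.029, n = 68.
PV = PMT · [1 − (1+i)^(−n)] / i × (1+i) = 11100 · 30.403833 = 337,482.5411
(Beginning-of-period payments → annuity-due factor ×(1+i).)

£337,483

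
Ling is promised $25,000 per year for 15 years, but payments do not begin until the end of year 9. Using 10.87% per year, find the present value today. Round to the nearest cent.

PV at t=8 (ordinary 15-year annuity): 25000 × a(15|0.1087) = 25000 × 7.242772 = 181,069.3018
PV₀ = 181,069.3018 / (1+0.1087)^8 = 181,069.3018 / 2.283034 = 79,310.8212

$79,310.82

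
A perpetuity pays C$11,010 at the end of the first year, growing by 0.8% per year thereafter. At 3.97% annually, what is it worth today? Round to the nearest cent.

C$347,318.61

PV = PMT / (i − g) = 11010 / (0.0397 − 0.008) = 11010 / 0.031700 = 347,318.6120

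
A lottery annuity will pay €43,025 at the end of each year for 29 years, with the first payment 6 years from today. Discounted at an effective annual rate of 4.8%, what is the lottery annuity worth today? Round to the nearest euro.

Value one period before first payment (t=5): 43025 × [1 − (1+0.048)^(−29)] / 0.048 = 43025 × 15.484223 = 666,208.6893
Discount back 5 years: 666,208.6893 × (1+0.048)^(−5) = 666,208.6893 × 0.791031 = 526,991.8267

€526,992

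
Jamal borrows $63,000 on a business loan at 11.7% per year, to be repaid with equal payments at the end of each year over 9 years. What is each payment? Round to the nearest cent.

Annuity-PV factor = 5.389565; PMT = 63000 / 5.389565 = 11,689.2548

$11,689.25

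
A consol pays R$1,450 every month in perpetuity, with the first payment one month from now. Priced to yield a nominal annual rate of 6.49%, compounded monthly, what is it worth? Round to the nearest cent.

R$268,104.78

Periodic rate i = 0.0649/12 = 0.00540833.
PV = C/r = 1450/0.00540833 = 268,104.7766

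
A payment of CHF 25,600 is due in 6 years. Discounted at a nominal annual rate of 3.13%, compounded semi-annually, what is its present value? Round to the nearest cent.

CHF 21,247.66

With 2 periods per year: i = 0.01565, n = 12.
PV = 25,600 / (1 + 0.01565)^12 = 25,600 / 1.204839 = 21,247.6592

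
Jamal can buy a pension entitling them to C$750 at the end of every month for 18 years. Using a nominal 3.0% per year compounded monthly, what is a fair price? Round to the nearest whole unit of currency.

C$125,058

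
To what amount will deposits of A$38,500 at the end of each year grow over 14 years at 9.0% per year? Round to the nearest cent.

FV = PMT · [(1+i)^n − 1] / i = 38500 · 26.019189 = 1,001,738.7839

A$1,001,738.78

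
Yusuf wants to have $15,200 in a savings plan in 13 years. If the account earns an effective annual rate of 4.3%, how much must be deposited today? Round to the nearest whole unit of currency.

PV = FV·(1+i)^(−n) = 15,200 × 0.578501 = 8,793.2127

$8,793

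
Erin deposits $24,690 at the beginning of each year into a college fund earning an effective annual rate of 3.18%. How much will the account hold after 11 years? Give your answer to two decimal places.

FV = 24690 × [(1+0.0318)^11 − 1] / 0.0318 × (1+i) = 24690 × 13.338032 = 329,315.9981
(annuity-due: payments at period start, so ×(1+i).)

$329,316.00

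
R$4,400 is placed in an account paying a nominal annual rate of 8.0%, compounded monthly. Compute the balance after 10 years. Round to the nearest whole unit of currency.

With 12 periods per year: i = 0.00666667, n = 120.
FV = PV·(1+i)^n = 4,400 × 2.219640 = 9,766.4170

R$9,766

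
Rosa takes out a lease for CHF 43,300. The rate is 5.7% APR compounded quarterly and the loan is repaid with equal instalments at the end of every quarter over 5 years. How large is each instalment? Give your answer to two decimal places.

CHF 2,503.43

i = 0.057/4 = 0.01425 per quarter; n = 5·4 = 20.
Annuity-PV factor = 17.296247; PMT = 43300 / 17.296247 = 2,503.4333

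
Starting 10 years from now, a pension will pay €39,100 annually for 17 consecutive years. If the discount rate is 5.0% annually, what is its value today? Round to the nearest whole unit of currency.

PV at t=9 (ordinary 17-year annuity): 39100 × a(17|0.05) = 39100 × 11.274066 = 440,815.9903
Discount back 9 years: 440,815.9903 × (1+0.05)^(−9) = 440,815.9903 × 0.644609 = 284,153.9178

€284,154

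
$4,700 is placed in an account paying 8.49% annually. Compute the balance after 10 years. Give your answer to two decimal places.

FV = 4,700 × (1 + 0.0849)^10 = 10,616.8321

$10,616.83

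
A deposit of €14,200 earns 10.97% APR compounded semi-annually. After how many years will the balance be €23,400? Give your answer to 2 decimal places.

4.68 years

Periodic rate i = 0.1097/2 = 0.05485.
(1+i)^n = 23400/14200 = 1.64789, so n = ln 1.64789 / ln 1.05485 = 9.3541 half-years
= 9.3541/2 years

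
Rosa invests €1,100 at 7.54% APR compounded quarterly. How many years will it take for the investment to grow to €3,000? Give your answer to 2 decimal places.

13.43 years

Periodic rate i = 0.0754/4 = 0.01885.
(1+i)^n = 3000/1100 = 2.72727, so n = ln 2.72727 / ln 1.01885 = 53.7257 quarters
= 53.7257/4 years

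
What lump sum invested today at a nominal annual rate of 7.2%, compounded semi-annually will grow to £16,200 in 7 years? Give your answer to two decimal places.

£9,873.67

Periodic rate i = 0.072/2 = 0.036; n = 7 × 2 = 14 periods.
Discount factor = (1+0.036)^(−14) = 0.609486; PV = 16,200 × 0.609486 = 9,873.6662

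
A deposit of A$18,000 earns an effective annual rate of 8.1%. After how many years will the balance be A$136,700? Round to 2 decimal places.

26.03 years

(1+i)^n = 136700/18000 = 7.59444, so n = ln 7.59444 / ln 1.081 = 26.0304 years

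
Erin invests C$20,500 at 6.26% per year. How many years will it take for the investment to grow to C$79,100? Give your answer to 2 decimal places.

22.24 years

n = ln(79100/20500) / ln(1+0.0626) = ln(3.85854) / 0.060719 = 22.2384 years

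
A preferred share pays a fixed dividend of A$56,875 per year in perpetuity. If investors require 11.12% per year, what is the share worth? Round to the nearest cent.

PV = PMT / i = 56875 / 0.1112 = 511,465.8273

A$511,465.83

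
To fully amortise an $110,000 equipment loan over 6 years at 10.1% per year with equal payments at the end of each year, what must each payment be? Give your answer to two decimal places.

$25,330.87

PMT = 110000 / ( [1 − (1+0.101)^(−6)] / 0.101 ) = 110000 / 4.342527 = 25,330.8719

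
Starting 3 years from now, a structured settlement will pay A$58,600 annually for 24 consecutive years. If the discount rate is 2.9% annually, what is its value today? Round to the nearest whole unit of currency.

PV at t=2 (ordinary 24-year annuity): 58600 × a(24|0.029) = 58600 × 17.119429 = 1,003,198.5442
Discount back 2 years: 1,003,198.5442 × (1+0.029)^(−2) = 1,003,198.5442 × 0.944429 = 947,449.6588

A$947,450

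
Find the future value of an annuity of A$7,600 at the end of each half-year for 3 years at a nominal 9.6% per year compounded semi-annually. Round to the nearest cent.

A$51,435.06

Periodic rate i = 0.096/2 = 0.048; n = 3 × 2 = 6 periods.
FV = 7600 × [(1+0.048)^6 − 1] / 0.048 = 7600 × 6.767771 = 51,435.0595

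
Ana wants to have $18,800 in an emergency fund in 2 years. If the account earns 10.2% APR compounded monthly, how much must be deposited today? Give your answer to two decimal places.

With 12 periods per year: i = 0.0085, n = 24.
PV = 18,800 / (1 + 0.0085)^24 = 18,800 / 1.225241 = 15,343.9151

$15,343.92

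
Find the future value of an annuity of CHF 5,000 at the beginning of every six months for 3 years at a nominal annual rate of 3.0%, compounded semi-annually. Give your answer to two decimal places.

Periodic rate i = 0.03/2 = 0.015; n = 3 × 2 = 6 periods.
FV = 5000 × [(1+0.015)^6 − 1] / 0.015 × (1+i) = 5000 × 6.322994 = 31,614.9710
(annuity-due: payments at period start, so ×(1+i).)

CHF 31,614.97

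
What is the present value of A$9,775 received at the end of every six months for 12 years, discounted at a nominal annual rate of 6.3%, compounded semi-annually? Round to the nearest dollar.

Periodic rate i = 0.063/2 = 0.0315; n = 12 × 2 = 24 periods.
PV = PMT · [1 − (1+i)^(−n)] / i = 9775 · 16.665111 = 162,901.4556

A$162,901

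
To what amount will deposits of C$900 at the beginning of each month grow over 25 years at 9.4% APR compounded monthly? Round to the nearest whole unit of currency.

i = 0.094/12 = 0.00783333 per month; n = 25·12 = 300.
FV = 900 × [(1+0.00783333)^300 − 1] / 0.00783333 × (1+i) = 900 × 1208.113155 = 1,087,301.8398
(Beginning-of-period payments → annuity-due factor ×(1+i).)

C$1,087,302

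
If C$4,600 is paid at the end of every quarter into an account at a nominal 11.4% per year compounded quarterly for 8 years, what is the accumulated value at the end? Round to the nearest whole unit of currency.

Periodic rate i = 0.114/4 = 0.0285; n = 8 × 4 = 32 periods.
FV = 4600 × [(1+0.0285)^32 − 1] / 0.0285 = 4600 × 51.149077 = 235,285.7532

C$235,286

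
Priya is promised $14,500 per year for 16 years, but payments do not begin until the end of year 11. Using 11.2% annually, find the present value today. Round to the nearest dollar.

Value one period before first payment (t=10): 14500 × [1 − (1+0.112)^(−16)] / 0.112 = 14500 × 7.295123 = 105,779.2860
Discount back 10 years: 105,779.2860 × (1+0.112)^(−10) = 105,779.2860 × 0.345901 = 36,589.1869

$36,589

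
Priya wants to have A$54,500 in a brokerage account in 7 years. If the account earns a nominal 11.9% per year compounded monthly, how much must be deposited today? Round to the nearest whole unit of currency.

A$23,791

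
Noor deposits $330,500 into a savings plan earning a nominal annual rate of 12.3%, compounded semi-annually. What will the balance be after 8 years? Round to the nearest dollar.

$858,799

Periodic rate i = 0.123/2 = 0.0615; n = 8 × 2 = 16 periods.
330,500 × (1+0.0615)^16 = 330,500 × 2.598484 = 858,798.8216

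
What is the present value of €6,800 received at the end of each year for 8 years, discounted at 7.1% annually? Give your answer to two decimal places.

PV = PMT · [1 − (1+i)^(−n)] / i = 6800 · 5.948227 = 40,447.9440

€40,447.94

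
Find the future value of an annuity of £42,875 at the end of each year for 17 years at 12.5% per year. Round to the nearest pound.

£2,197,312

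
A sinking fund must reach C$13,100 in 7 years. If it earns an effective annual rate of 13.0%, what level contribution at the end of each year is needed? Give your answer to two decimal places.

PMT = 13100 / ( [(1+0.13)^7 − 1] / 0.13 ) = 13100 / 10.404658 = 1,259.0515

C$1,259.05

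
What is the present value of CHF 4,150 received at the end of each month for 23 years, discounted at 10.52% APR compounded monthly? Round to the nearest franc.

CHF 430,827

Periodic rate i = 0.1052/12 = 0.00876667; n = 23 × 12 = 276 periods.
PV = 4150 × [1 − (1+0.00876667)^(−276)] / 0.00876667 = 4150 × 103.813671 = 430,826.7350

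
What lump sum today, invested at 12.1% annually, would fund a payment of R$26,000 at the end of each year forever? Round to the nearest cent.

PV = C/r = 26000/0.121 = 214,876.0331

R$214,876.03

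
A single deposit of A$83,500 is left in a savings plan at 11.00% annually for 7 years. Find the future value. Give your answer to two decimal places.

A$173,359.37

FV = 83,500 × (1 + 0.11)^7 = 173,359.3728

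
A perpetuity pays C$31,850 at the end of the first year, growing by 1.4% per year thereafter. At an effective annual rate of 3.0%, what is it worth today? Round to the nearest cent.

C$1,990,625.00

PV = PMT / (i − g) = 31850 / (0.03 − 0.014) = 31850 / 0.016000 = 1,990,625.0000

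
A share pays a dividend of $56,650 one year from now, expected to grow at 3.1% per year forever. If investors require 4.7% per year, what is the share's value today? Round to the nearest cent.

PV = D₁/(r − g) = 56650/(0.047 − 0.031) = 3,540,625.0000

$3,540,625.00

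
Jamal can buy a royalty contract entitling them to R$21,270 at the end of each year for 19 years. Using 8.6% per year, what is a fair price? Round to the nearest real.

R$195,743

PV = PMT · [1 − (1+i)^(−n)] / i = 21270 · 9.202778 = 195,743.0847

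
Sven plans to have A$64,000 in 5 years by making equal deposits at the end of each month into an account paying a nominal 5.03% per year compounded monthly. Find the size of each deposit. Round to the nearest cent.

With 12 periods per year: i = 0.00419167, n = 60.
PMT = 64000 / ( [(1+0.00419167)^60 − 1] / 0.00419167 ) = 64000 / 68.058164 = 940.3721

A$940.37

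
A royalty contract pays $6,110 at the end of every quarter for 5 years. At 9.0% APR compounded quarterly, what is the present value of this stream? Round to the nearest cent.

Periodic rate i = 0.09/4 = 0.0225; n = 5 × 4 = 20 periods.
Annuity factor a(20|0.0225) = 15.963712; PV = 6110 × 15.963712 = 97,538.2826

$97,538.28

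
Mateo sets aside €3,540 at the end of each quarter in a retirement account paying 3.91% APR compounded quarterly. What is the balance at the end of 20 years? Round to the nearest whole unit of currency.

i = 0.0391/4 = 0.009775 per quarter; n = 20·4 = 80.
FV = PMT · [(1+i)^n − 1] / i = 3540 · 120.465988 = 426,449.5959

€426,450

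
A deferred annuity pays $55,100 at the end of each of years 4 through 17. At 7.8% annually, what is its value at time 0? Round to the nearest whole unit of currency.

PV at t=3 (ordinary 14-year annuity): 55100 × a(14|0.078) = 55100 × 8.340877 = 459,582.3019
Discount back 3 years: 459,582.3019 × (1+0.078)^(−3) = 459,582.3019 × 0.798259 = 366,865.6189

$366,866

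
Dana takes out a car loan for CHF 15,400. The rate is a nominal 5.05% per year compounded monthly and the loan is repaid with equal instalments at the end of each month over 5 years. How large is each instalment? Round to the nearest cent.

i = 0.0505/12 = 0.00420833 per month; n = 5·12 = 60.
PMT = 15400 / ( [1 − (1+0.00420833)^(−60)] / 0.00420833 ) = 15400 / 52.926437 = 290.9699

CHF 290.97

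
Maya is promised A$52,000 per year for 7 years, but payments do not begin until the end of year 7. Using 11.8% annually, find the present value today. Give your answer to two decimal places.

A$122,302.24

PV at t=6 (ordinary 7-year annuity): 52000 × a(7|0.118) = 52000 × 4.592846 = 238,827.9857
PV₀ = 238,827.9857 / (1+0.118)^6 = 238,827.9857 / 1.952769 = 122,302.2353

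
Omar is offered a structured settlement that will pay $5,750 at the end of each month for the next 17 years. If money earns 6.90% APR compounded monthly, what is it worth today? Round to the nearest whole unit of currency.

$689,521

Periodic rate i = 0.069/12 = 0.00575; n = 17 × 12 = 204 periods.
PV = 5750 × [1 − (1+0.00575)^(−204)] / 0.00575 = 5750 × 119.916776 = 689,521.4608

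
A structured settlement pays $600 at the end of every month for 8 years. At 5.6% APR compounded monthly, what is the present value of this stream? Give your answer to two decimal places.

Periodic rate i = 0.056/12 = 0.00466667; n = 8 × 12 = 96 periods.
PV = PMT · [1 − (1+i)^(−n)] / i = 600 · 77.234822 = 46,340.8934

$46,340.89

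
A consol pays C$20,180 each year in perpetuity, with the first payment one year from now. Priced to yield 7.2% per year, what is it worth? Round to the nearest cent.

C$280,277.78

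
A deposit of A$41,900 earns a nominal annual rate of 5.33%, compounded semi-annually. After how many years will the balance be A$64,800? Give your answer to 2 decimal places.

8.29 years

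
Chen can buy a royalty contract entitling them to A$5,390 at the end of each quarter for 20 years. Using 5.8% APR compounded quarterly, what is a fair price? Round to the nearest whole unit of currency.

With 4 periods per year: i = 0.0145, n = 80.
PV = 5390 × [1 − (1+0.0145)^(−80)] / 0.0145 = 5390 × 47.164945 = 254,219.0550

A$254,219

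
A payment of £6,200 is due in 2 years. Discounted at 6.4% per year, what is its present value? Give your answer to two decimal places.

£5,476.57

Discount factor = (1+0.064)^(−2) = 0.883317; PV = 6,200 × 0.883317 = 5,476.5674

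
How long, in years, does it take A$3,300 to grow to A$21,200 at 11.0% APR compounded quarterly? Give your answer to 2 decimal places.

Periodic rate i = 0.11/4 = 0.0275.
(1+i)^n = 21200/3300 = 6.42424, so n = ln 6.42424 / ln 1.0275 = 68.5651 quarters
= 68.5651/4 years

17.14 years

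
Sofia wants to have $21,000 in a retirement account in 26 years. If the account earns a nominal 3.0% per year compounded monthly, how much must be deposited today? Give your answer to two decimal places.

With 12 periods per year: i = 0.0025, n = 312.
Discount factor = (1+0.0025)^(−312) = 0.458852; PV = 21,000 × 0.458852 = 9,635.9010

$9,635.90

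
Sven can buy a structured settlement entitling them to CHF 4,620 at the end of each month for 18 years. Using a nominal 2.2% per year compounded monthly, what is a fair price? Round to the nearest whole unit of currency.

i = 0.022/12 = 0.00183333 per month; n = 18·12 = 216.
PV = 4620 × [1 − (1+0.00183333)^(−216)] / 0.00183333 = 4620 × 178.226867 = 823,408.1266

CHF 823,408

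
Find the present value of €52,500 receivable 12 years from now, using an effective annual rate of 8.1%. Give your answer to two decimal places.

Discount factor = (1+0.081)^(−12) = 0.392728; PV = 52,500 × 0.392728 = 20,618.2108

€20,618.21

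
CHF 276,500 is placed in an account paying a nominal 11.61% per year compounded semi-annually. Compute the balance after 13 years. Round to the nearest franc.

i = 0.1161/2 = 0.05805 per half-year; n = 13·2 = 26.
276,500 × (1+0.05805)^26 = 276,500 × 4.336716 = 1,199,101.9669

CHF 1,199,102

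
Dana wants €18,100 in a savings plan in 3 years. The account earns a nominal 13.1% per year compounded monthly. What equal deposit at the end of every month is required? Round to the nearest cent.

Periodic rate i = 0.131/12 = 0.0109167; n = 3 × 12 = 36 periods.
FV-annuity factor = 43.810705; PMT = 18100 / 43.810705 = 413.1410

€413.14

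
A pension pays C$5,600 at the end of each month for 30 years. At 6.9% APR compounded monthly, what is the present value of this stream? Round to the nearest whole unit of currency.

With 12 periods per year: i = 0.00575, n = 360.
Annuity factor a(360|0.00575) = 151.837200; PV = 5600 × 151.837200 = 850,288.3196

C$850,288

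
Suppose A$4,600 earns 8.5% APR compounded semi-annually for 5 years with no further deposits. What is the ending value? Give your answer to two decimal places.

A$6,974.59

With 2 periods per year: i = 0.0425, n = 10.
FV = PV·(1+i)^n = 4,600 × 1.516214 = 6,974.5866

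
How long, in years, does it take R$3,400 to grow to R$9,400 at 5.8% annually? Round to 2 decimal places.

(1+i)^n = 9400/3400 = 2.76471, so n = ln 2.76471 / ln 1.058 = 18.0370 years

18.04 years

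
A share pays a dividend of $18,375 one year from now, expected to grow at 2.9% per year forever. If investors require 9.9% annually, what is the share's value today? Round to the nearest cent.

PV = PMT / (i − g) = 18375 / (0.099 − 0.029) = 18375 / 0.070000 = 262,500.0000

$262,500.00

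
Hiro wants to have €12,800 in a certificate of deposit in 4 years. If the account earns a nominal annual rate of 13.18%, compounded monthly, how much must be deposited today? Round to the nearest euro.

€7,577

With 12 periods per year: i = 0.0109833, n = 48.
Discount factor = (1+0.0109833)^(−48) = 0.591954; PV = 12,800 × 0.591954 = 7,577.0152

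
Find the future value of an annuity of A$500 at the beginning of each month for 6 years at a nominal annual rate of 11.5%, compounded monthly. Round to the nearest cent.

A$51,998.44

With 12 periods per year: i = 0.00958333, n = 72.
Accumulation factor s(72|0.00958333) × (1+i) = 103.996885; FV = 500 × 103.996885 = 51,998.4424
Payments are at the start of each period, so multiply by (1+i).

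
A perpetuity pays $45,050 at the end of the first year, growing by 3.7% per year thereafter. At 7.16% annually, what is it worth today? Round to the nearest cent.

$1,302,023.12

PV = D₁/(r − g) = 45050/(0.0716 − 0.037) = 1,302,023.1214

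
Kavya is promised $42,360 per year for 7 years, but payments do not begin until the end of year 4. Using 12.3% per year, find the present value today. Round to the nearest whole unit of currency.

Value one period before first payment (t=3): 42360 × [1 − (1+0.123)^(−7)] / 0.123 = 42360 × 4.520668 = 191,495.5034
PV₀ = 191,495.5034 / (1+0.123)^3 = 191,495.5034 / 1.416248 = 135,213.2687

$135,213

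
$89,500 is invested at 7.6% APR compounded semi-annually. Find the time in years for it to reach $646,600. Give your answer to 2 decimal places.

Periodic rate i = 0.076/2 = 0.038.
(1+i)^n = 646600/89500 = 7.22458, so n = ln 7.22458 / ln 1.038 = 53.0218 half-years
= 53.0218/2 years

26.51 years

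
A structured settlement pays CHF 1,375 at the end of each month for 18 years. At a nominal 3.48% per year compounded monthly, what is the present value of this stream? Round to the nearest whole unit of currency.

With 12 periods per year: i = 0.0029, n = 216.
PV = PMT · [1 − (1+i)^(−n)] / i = 1375 · 160.345739 = 220,475.3911

CHF 220,475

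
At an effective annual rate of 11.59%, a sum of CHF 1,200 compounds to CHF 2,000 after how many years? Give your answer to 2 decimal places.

4.66 years

(1+i)^n = 2000/1200 = 1.66667, so n = ln 1.66667 / ln 1.1159 = 4.6582 years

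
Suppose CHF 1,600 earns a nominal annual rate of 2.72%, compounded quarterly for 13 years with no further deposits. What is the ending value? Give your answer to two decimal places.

CHF 2,275.97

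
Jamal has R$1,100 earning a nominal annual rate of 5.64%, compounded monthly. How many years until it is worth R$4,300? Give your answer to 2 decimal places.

24.23 years

Periodic rate i = 0.0564/12 = 0.0047.
n = ln(4300/1100) / ln(1+0.0047) = ln(3.90909) / 0.004689 = 290.7460 months
= 290.7460/12 years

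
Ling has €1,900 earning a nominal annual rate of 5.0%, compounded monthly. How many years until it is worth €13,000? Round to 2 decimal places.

38.54 years

Periodic rate i = 0.05/12 = 0.00416667.
n = ln(13000/1900) / ln(1+0.00416667) = ln(6.84211) / 0.004158 = 462.5038 months
= 462.5038/12 years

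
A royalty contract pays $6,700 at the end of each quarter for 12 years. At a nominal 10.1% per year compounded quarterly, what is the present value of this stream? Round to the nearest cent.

$185,181.67

i = 0.101/4 = 0.02525 per quarter; n = 12·4 = 48.
PV = PMT · [1 − (1+i)^(−n)] / i = 6700 · 27.639055 = 185,181.6673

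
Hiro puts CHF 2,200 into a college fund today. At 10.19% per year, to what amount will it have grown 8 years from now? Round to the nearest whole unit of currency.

CHF 4,781

FV = 2,200 × (1 + 0.1019)^8 = 4,781.4558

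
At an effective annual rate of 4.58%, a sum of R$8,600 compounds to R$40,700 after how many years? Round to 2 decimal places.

n = ln(40700/8600) / ln(1+0.0458) = ln(4.73256) / 0.044782 = 34.7117 years

34.71 years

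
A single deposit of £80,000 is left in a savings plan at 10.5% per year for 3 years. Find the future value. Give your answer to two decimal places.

£107,938.61

FV = 80,000 × (1 + 0.105)^3 = 107,938.6100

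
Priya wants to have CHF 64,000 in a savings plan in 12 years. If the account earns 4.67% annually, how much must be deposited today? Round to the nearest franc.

Discount factor = (1+0.0467)^(−12) = 0.578274; PV = 64,000 × 0.578274 = 37,009.5056

CHF 37,010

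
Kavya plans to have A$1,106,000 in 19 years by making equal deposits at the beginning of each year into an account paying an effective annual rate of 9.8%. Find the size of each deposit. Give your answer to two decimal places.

A$20,112.66

PMT = 1.106e+06 / ( [(1+0.098)^19 − 1] / 0.098 × (1+i) ) = 1.106e+06 / 54.990239 = 20,112.6605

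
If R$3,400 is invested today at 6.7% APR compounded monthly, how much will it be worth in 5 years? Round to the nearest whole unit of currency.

i = 0.067/12 = 0.00558333 per month; n = 5·12 = 60.
FV = 3,400 × (1 + 0.00558333)^60 = 4,748.5708

R$4,749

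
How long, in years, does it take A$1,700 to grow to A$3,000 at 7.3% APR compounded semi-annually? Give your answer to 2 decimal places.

7.92 years

Periodic rate i = 0.073/2 = 0.0365.
(1+i)^n = 3000/1700 = 1.76471, so n = ln 1.76471 / ln 1.0365 = 15.8435 half-years
= 15.8435/2 years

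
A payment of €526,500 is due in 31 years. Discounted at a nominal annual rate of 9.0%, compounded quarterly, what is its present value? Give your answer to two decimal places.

i = 0.09/4 = 0.0225 per quarter; n = 31·4 = 124.
PV = FV·(1+i)^(−n) = 526,500 × 0.063350 = 33,353.9372

€33,353.94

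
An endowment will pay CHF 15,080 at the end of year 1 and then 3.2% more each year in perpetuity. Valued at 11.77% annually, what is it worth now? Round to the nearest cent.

CHF 175,962.66

PV = D₁/(r − g) = 15080/(0.1177 − 0.032) = 175,962.6604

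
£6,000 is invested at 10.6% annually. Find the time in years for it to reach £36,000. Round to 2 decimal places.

17.78 years

(1+i)^n = 36000/6000 = 6.00000, so n = ln 6.00000 / ln 1.106 = 17.7842 years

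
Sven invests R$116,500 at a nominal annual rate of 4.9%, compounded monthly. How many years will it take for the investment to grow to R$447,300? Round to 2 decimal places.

27.51 years

Periodic rate i = 0.049/12 = 0.00408333.
(1+i)^n = 447300/116500 = 3.83948, so n = ln 3.83948 / ln 1.00408 = 330.1428 months
= 330.1428/12 years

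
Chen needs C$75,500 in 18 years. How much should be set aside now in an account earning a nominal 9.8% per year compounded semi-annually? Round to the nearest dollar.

C$13,491

i = 0.098/2 = 0.049 per half-year; n = 18·2 = 36.
PV = FV·(1+i)^(−n) = 75,500 × 0.178683 = 13,490.5413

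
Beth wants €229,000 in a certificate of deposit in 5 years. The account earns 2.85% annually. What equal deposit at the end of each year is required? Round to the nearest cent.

€43,262.74

FV-annuity factor = 5.293239; PMT = 229000 / 5.293239 = 43,262.7365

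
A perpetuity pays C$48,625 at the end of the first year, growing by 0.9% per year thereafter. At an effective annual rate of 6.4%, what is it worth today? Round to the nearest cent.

PV = D₁/(r − g) = 48625/(0.064 − 0.009) = 884,090.9091

C$884,090.91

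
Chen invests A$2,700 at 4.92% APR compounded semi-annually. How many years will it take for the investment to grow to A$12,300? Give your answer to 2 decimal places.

Periodic rate i = 0.0492/2 = 0.0246.
n = ln(12300/2700) / ln(1+0.0246) = ln(4.55556) / 0.024302 = 62.3952 half-years
= 62.3952/2 years

31.20 years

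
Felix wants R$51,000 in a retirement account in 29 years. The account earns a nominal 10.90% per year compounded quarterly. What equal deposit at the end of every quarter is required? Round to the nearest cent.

With 4 periods per year: i = 0.02725, n = 116.
PMT = 51000 / ( [(1+0.02725)^116 − 1] / 0.02725 ) = 51000 / 793.281335 = 64.2899

R$64.29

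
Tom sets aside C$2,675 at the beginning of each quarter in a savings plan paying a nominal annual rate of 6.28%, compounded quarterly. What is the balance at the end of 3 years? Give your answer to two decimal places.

With 4 periods per year: i = 0.0157, n = 12.
Accumulation factor s(12|0.0157) × (1+i) = 13.297943; FV = 2675 × 13.297943 = 35,571.9974
Payments are at the start of each period, so multiply by (1+i).

C$35,572.00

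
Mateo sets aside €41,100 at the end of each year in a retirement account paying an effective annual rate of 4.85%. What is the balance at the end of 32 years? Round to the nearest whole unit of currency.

FV = 41100 × [(1+0.0485)^32 − 1] / 0.0485 = 41100 × 73.234447 = 3,009,935.7589

€3,009,936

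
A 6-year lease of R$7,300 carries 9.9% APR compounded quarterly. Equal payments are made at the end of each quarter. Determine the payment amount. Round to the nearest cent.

R$407.04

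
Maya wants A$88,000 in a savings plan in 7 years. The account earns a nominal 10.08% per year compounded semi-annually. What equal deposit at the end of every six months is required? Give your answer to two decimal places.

i = 0.1008/2 = 0.0504 per half-year; n = 7·2 = 14.
FV-annuity factor = 19.653123; PMT = 88000 / 19.653123 = 4,477.6598

A$4,477.66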